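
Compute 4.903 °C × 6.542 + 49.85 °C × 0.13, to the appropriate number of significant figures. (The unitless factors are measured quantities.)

4.903 × 6.542 = 32.075426 → 32.08 °C (4 s.f., last digit at the 10^-2 place).
49.85 × 0.13 = 6.4805 → 6.5 °C (2 s.f., last digit at the 10^-1 place).
Sum: 38.555926 °C; keep the coarser place, 10^-1.
Result: 38.6 °C.

38.6 °C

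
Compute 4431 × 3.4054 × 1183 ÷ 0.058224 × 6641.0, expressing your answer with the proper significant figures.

4431 × 3.4054 × 1183 ÷ 0.058224 × 6641.0 = 2.03603888638 × 10^12…
Multiplication/division keeps the fewest significant figures: 4431 → 4 s.f., 3.4054 → 5 s.f., 1183 → 4 s.f., 0.058224 → 5 s.f., 6641.0 → 5 s.f.; limit is 4.
Rounded to 4 significant figures: 2.036 × 10¹².

2.036 × 10¹²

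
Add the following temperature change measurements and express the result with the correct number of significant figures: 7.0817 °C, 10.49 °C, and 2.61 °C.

20.18 °C

7.0817 °C + 10.49 °C + 2.61 °C = 20.1817 °C.
Addition/subtraction keeps the fewest decimal places: 7.0817 → 4 decimal places, 10.49 → 2 decimal places, 2.61 → 2 decimal places; limit is 2.
Rounded to 2 decimal places: 20.18 °C.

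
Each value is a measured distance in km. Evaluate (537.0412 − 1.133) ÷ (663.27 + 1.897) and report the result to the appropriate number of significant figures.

0.80567

537.0412 − 1.133 = 535.9082, limited to 3 d.p. → 6 s.f.; 663.27 + 1.897 = 665.167, limited to 2 d.p. → 5 s.f.
Carrying full precision, 535.9082 ÷ 665.167 = 0.805674665159…; keep min(6, 5) = 5 s.f.
Rounded to 5 significant figures: 0.80567.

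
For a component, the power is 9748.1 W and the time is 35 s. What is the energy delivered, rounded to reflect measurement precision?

energy delivered = 9748.1 W × 35 s = 341183.5 J.
9748.1 has 5 significant figures; 35 has 2.
Division/multiplication keeps the fewest: 2 significant figures.
Rounded: 3.4 × 10^5 J.

3.4 × 10^5 J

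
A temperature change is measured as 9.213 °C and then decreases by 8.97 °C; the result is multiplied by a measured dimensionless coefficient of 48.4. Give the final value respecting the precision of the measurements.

9.213 °C − 8.97 °C = 0.243 °C; the difference is limited to 2 decimal places (2 s.f.).
Carrying full precision, 0.243 × 48.4 = 11.7612 °C; 48.4 has 3 s.f., so the result keeps min(2, 3) = 2 s.f.
Rounded to 2 significant figures: 12 °C.

12 °C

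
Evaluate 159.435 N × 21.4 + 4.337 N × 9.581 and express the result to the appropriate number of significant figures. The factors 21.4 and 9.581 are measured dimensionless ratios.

3.45 × 10^3 N

159.435 × 21.4 = 3411.909 → 3.41 × 10^3 N (3 s.f., last digit at the 10^1 place).
4.337 × 9.581 = 41.552797 → 41.55 N (4 s.f., last digit at the 10^-2 place).
Sum: 3453.461797 N; keep the coarser place, 10^1.
Result: 3.45 × 10^3 N.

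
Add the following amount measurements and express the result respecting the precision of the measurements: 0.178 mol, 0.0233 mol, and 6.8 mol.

0.178 mol + 0.0233 mol + 6.8 mol = 7.0013 mol.
Addition/subtraction keeps the fewest decimal places: 0.178 → 3 decimal places, 0.0233 → 4 decimal places, 6.8 → 1 decimal place; limit is 1.
Rounded to 1 decimal place: 7.0 mol.

7.0 mol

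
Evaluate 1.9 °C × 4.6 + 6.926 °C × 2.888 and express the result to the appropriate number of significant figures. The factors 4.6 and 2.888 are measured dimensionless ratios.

1.9 × 4.6 = 8.74 → 8.7 °C (2 s.f., last digit at the 10^-1 place).
6.926 × 2.888 = 20.002288 → 20.00 °C (4 s.f., last digit at the 10^-2 place).
Sum: 28.742288 °C; keep the coarser place, 10^-1.
Result: 28.7 °C.

28.7 °C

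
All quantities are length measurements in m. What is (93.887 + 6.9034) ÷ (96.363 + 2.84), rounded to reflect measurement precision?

1.016

93.887 + 6.9034 = 100.7904, limited to 3 d.p. → 6 s.f.; 96.363 + 2.84 = 99.203, limited to 2 d.p. → 4 s.f.
Carrying full precision, 100.7904 ÷ 99.203 = 1.01600153221…; keep min(6, 4) = 4 s.f.
Rounded to 4 significant figures: 1.016.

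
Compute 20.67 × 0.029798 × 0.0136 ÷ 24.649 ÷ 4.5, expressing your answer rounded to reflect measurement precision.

20.67 × 0.029798 × 0.0136 ÷ 24.649 ÷ 4.5 = 0.0000755187307666…
Multiplication/division keeps the fewest significant figures: 20.67 → 4 s.f., 0.029798 → 5 s.f., 0.0136 → 3 s.f., 24.649 → 5 s.f., 4.5 → 2 s.f.; limit is 2.
Rounded to 2 significant figures: 7.6 × 10⁻⁵.

7.6 × 10⁻⁵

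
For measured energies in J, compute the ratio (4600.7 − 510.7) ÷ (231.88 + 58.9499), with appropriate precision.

14.063

4600.7 − 510.7 = 4090.0, limited to 1 d.p. → 5 s.f.; 231.88 + 58.9499 = 290.8299, limited to 2 d.p. → 5 s.f.
Carrying full precision, 4090.0 ÷ 290.8299 = 14.0632032676…; keep min(5, 5) = 5 s.f.
Rounded to 5 significant figures: 14.063.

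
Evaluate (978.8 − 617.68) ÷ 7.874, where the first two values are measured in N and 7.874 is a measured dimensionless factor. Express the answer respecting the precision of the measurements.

978.8 N − 617.68 N = 361.12 N; the difference is limited to 1 decimal place (4 s.f.).
Carrying full precision, 361.12 ÷ 7.874 = 45.8623317247… N; 7.874 has 4 s.f., so the result keeps min(4, 4) = 4 s.f.
Rounded to 4 significant figures: 45.86 N.

45.86 N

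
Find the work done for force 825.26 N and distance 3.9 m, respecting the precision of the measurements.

work done = 825.26 N × 3.9 m = 3218.514 J.
825.26 has 5 significant figures; 3.9 has 2.
Division/multiplication keeps the fewest: 2 significant figures.
Rounded: 3.2 × 10³ J.

3.2 × 10³ J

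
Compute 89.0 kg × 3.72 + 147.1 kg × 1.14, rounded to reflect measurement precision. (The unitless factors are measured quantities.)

499 kg

89.0 × 3.72 = 331.08 → 331 kg (3 s.f., last digit at the 10^0 place).
147.1 × 1.14 = 167.694 → 168 kg (3 s.f., last digit at the 10^0 place).
Sum: 498.774 kg; keep the coarser place, 10^0.
Result: 499 kg.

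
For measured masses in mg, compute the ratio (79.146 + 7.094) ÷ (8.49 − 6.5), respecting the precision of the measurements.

79.146 + 7.094 = 86.240, limited to 3 d.p. → 5 s.f.; 8.49 − 6.5 = 1.99, limited to 1 d.p. → 2 s.f.
Carrying full precision, 86.240 ÷ 1.99 = 43.3366834171…; keep min(5, 2) = 2 s.f.
Rounded to 2 significant figures: 43.

43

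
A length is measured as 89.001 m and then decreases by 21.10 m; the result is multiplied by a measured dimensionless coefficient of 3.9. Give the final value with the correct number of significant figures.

89.001 m − 21.10 m = 67.901 m; the difference is limited to 2 decimal places (4 s.f.).
Carrying full precision, 67.901 × 3.9 = 264.8139 m; 3.9 has 2 s.f., so the result keeps min(4, 2) = 2 s.f.
Rounded to 2 significant figures: 2.6 × 10^2 m.

2.6 × 10^2 m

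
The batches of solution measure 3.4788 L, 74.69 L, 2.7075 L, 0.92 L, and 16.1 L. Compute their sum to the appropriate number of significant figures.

97.9 L

3.4788 L + 74.69 L + 2.7075 L + 0.92 L + 16.1 L = 97.8963 L.
Addition/subtraction keeps the fewest decimal places: 3.4788 → 4 decimal places, 74.69 → 2 decimal places, 2.7075 → 4 decimal places, 0.92 → 2 decimal places, 16.1 → 1 decimal place; limit is 1.
Rounded to 1 decimal place: 97.9 L.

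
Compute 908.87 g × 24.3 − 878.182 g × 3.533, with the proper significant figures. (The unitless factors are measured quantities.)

1.90 × 10^4 g

908.87 × 24.3 = 22085.541 → 2.21 × 10^4 g (3 s.f., last digit at the 10^2 place).
878.182 × 3.533 = 3102.617006 → 3103 g (4 s.f., last digit at the 10^0 place).
Difference: 18982.923994 g; keep the coarser place, 10^2.
Result: 1.90 × 10^4 g.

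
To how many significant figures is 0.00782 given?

0.00782: leading zeros are not significant.

3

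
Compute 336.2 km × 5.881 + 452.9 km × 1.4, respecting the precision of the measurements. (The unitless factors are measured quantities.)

2.61 × 10³ km

336.2 × 5.881 = 1977.1922 → 1.977 × 10³ km (4 s.f., last digit at the 10^0 place).
452.9 × 1.4 = 634.06 → 6.3 × 10² km (2 s.f., last digit at the 10^1 place).
Sum: 2611.2522 km; keep the coarser place, 10^1.
Result: 2.61 × 10³ km.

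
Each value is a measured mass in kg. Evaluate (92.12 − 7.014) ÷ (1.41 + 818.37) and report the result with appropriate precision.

92.12 − 7.014 = 85.106, limited to 2 d.p. → 4 s.f.; 1.41 + 818.37 = 819.78, limited to 2 d.p. → 5 s.f.
Carrying full precision, 85.106 ÷ 819.78 = 0.103815657859…; keep min(4, 5) = 4 s.f.
Rounded to 4 significant figures: 0.1038.

0.1038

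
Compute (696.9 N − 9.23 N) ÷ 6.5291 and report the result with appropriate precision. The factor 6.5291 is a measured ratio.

696.9 N − 9.23 N = 687.67 N; the difference is limited to 1 decimal place (4 s.f.).
Carrying full precision, 687.67 ÷ 6.5291 = 105.323857806… N; 6.5291 has 5 s.f., so the result keeps min(4, 5) = 4 s.f.
Rounded to 4 significant figures: 105.3 N.

105.3 N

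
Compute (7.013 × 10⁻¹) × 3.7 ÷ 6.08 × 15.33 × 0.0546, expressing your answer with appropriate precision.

(7.013 × 10⁻¹) × 3.7 ÷ 6.08 × 15.33 × 0.0546 = 0.357220834964…
Multiplication/division keeps the fewest significant figures: 7.013 × 10⁻¹ → 4 s.f., 3.7 → 2 s.f., 6.08 → 3 s.f., 15.33 → 4 s.f., 0.0546 → 3 s.f.; limit is 2.
Rounded to 2 significant figures: 0.36.

0.36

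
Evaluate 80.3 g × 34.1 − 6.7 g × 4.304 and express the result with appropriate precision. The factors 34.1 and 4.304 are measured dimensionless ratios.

80.3 × 34.1 = 2738.23 → 2.74 × 10^3 g (3 s.f., last digit at the 10^1 place).
6.7 × 4.304 = 28.8368 → 29 g (2 s.f., last digit at the 10^0 place).
Difference: 2709.3932 g; keep the coarser place, 10^1.
Result: 2.71 × 10^3 g.

2.71 × 10^3 g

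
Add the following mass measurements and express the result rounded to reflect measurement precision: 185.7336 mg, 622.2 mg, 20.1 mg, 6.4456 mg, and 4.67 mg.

185.7336 mg + 622.2 mg + 20.1 mg + 6.4456 mg + 4.67 mg = 839.1492 mg.
Addition/subtraction keeps the fewest decimal places: 185.7336 → 4 decimal places, 622.2 → 1 decimal place, 20.1 → 1 decimal place, 6.4456 → 4 decimal places, 4.67 → 2 decimal places; limit is 1.
Rounded to 1 decimal place: 839.1 mg.

839.1 mg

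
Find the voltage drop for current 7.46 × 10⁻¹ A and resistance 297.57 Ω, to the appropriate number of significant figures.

voltage drop = 7.46 × 10⁻¹ A × 297.57 Ω = 221.98722 V.
7.46 × 10⁻¹ has 3 significant figures; 297.57 has 5.
Division/multiplication keeps the fewest: 3 significant figures.
Rounded: 222 V.

222 V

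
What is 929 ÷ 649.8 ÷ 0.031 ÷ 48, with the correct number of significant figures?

0.96

929 ÷ 649.8 ÷ 0.031 ÷ 48 = 0.960800180039…
Multiplication/division keeps the fewest significant figures: 929 → 3 s.f., 649.8 → 4 s.f., 0.031 → 2 s.f., 48 → 2 s.f.; limit is 2.
Rounded to 2 significant figures: 0.96.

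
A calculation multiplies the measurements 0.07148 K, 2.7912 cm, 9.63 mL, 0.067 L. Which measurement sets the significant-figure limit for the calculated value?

0.07148 K → 4 s.f.; 2.7912 cm → 5 s.f.; 9.63 mL → 3 s.f.; 0.067 L → 2 s.f.
The fewest is 2 significant figures, from 0.067 L.

0.067 L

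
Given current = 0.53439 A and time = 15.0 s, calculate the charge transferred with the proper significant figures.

8.02 C

charge transferred = 0.53439 A × 15.0 s = 8.01585 C.
0.53439 has 5 significant figures; 15.0 has 3.
Division/multiplication keeps the fewest: 3 significant figures.
Rounded: 8.02 C.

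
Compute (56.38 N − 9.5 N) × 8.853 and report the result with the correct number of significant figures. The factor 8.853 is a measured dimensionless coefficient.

415 N

56.38 N − 9.5 N = 46.88 N; the difference is limited to 1 decimal place (3 s.f.).
Carrying full precision, 46.88 × 8.853 = 415.02864 N; 8.853 has 4 s.f., so the result keeps min(3, 4) = 3 s.f.
Rounded to 3 significant figures: 415 N.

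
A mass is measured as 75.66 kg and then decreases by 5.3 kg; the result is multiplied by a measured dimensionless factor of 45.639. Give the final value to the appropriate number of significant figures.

75.66 kg − 5.3 kg = 70.36 kg; the difference is limited to 1 decimal place (3 s.f.).
Carrying full precision, 70.36 × 45.639 = 3211.16004 kg; 45.639 has 5 s.f., so the result keeps min(3, 5) = 3 s.f.
Rounded to 3 significant figures: 3.21 × 10³ kg.

3.21 × 10³ kg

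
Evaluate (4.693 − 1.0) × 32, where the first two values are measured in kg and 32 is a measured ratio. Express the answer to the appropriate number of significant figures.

1.2 × 10² kg

4.693 kg − 1.0 kg = 3.693 kg; the difference is limited to 1 decimal place (2 s.f.).
Carrying full precision, 3.693 × 32 = 118.176 kg; 32 has 2 s.f., so the result keeps min(2, 2) = 2 s.f.
Rounded to 2 significant figures: 1.2 × 10² kg.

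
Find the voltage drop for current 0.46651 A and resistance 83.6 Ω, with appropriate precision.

39.0 V

voltage drop = 0.46651 A × 83.6 Ω = 39.000236 V.
0.46651 has 5 significant figures; 83.6 has 3.
Division/multiplication keeps the fewest: 3 significant figures.
Rounded: 39.0 V.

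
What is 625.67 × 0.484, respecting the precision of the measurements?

303

625.67 × 0.484 = 302.82428
Multiplication/division keeps the fewest significant figures: 625.67 → 5 s.f., 0.484 → 3 s.f.; limit is 3.
Rounded to 3 significant figures: 303.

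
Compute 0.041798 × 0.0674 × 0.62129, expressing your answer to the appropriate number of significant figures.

0.041798 × 0.0674 × 0.62129 = 0.00175028899291…
Multiplication/division keeps the fewest significant figures: 0.041798 → 5 s.f., 0.0674 → 3 s.f., 0.62129 → 5 s.f.; limit is 3.
Rounded to 3 significant figures: 0.00175.

0.00175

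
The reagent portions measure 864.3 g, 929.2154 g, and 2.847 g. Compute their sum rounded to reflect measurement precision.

1796.4 g

864.3 g + 929.2154 g + 2.847 g = 1796.3624 g.
Addition/subtraction keeps the fewest decimal places: 864.3 → 1 decimal place, 929.2154 → 4 decimal places, 2.847 → 3 decimal places; limit is 1.
Rounded to 1 decimal place: 1796.4 g.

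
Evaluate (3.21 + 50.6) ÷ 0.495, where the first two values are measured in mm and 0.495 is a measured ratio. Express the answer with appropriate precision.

3.21 mm + 50.6 mm = 53.81 mm; the sum is limited to 1 decimal place (3 s.f.).
Carrying full precision, 53.81 ÷ 0.495 = 108.707070707… mm; 0.495 has 3 s.f., so the result keeps min(3, 3) = 3 s.f.
Rounded to 3 significant figures: 109 mm.

109 mm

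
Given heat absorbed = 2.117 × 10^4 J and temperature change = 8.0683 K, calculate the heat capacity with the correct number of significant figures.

2624 J/K

heat capacity = 2.117 × 10^4 J ÷ 8.0683 K = 2623.8488901… J/K.
2.117 × 10^4 has 4 significant figures; 8.0683 has 5.
Division/multiplication keeps the fewest: 4 significant figures.
Rounded: 2624 J/K.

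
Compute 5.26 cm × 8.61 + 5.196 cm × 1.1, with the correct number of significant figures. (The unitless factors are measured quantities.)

5.26 × 8.61 = 45.2886 → 45.3 cm (3 s.f., last digit at the 10^-1 place).
5.196 × 1.1 = 5.7156 → 5.7 cm (2 s.f., last digit at the 10^-1 place).
Sum: 51.0042 cm; keep the coarser place, 10^-1.
Result: 51.0 cm.

51.0 cm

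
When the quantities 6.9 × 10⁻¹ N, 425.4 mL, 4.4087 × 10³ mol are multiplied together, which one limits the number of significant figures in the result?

6.9 × 10⁻¹ N

6.9 × 10⁻¹ N → 2 s.f.; 425.4 mL → 4 s.f.; 4.4087 × 10³ mol → 5 s.f.
The fewest is 2 significant figures, from 6.9 × 10⁻¹ N.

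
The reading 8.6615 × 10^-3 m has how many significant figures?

8.6615 × 10^-3: in scientific notation every digit of the coefficient is significant.

5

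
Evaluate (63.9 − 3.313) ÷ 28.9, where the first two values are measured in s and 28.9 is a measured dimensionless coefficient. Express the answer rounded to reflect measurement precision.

2.10 s

63.9 s − 3.313 s = 60.587 s; the difference is limited to 1 decimal place (3 s.f.).
Carrying full precision, 60.587 ÷ 28.9 = 2.09643598616… s; 28.9 has 3 s.f., so the result keeps min(3, 3) = 3 s.f.
Rounded to 3 significant figures: 2.10 s.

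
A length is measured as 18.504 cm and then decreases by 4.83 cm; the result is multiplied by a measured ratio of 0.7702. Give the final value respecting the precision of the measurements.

10.53 cm

18.504 cm − 4.83 cm = 13.674 cm; the difference is limited to 2 decimal places (4 s.f.).
Carrying full precision, 13.674 × 0.7702 = 10.5317148 cm; 0.7702 has 4 s.f., so the result keeps min(4, 4) = 4 s.f.
Rounded to 4 significant figures: 10.53 cm.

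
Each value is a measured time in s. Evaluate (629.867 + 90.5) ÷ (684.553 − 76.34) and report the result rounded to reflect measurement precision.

629.867 + 90.5 = 720.367, limited to 1 d.p. → 4 s.f.; 684.553 − 76.34 = 608.213, limited to 2 d.p. → 5 s.f.
Carrying full precision, 720.367 ÷ 608.213 = 1.18439921541…; keep min(4, 5) = 4 s.f.
Rounded to 4 significant figures: 1.184.

1.184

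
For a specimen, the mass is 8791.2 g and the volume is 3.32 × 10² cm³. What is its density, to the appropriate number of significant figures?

density = 8791.2 g ÷ 3.32 × 10² cm³ = 26.4795180723… g/cm³.
8791.2 has 5 significant figures; 3.32 × 10² has 3.
Division/multiplication keeps the fewest: 3 significant figures.
Rounded: 26.5 g/cm³.

26.5 g/cm³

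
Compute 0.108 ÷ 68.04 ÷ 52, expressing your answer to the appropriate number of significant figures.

0.108 ÷ 68.04 ÷ 52 = 0.000030525030525…
Multiplication/division keeps the fewest significant figures: 0.108 → 3 s.f., 68.04 → 4 s.f., 52 → 2 s.f.; limit is 2.
Rounded to 2 significant figures: 3.1 × 10^-5.

3.1 × 10^-5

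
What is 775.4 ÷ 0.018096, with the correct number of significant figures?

4.285 × 10⁴

775.4 ÷ 0.018096 = 42849.2484527…
Multiplication/division keeps the fewest significant figures: 775.4 → 4 s.f., 0.018096 → 5 s.f.; limit is 4.
Rounded to 4 significant figures: 4.285 × 10⁴.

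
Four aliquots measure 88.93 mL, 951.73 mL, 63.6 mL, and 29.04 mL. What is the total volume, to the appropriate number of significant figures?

88.93 mL + 951.73 mL + 63.6 mL + 29.04 mL = 1133.30 mL.
Addition/subtraction keeps the fewest decimal places: 88.93 → 2 decimal places, 951.73 → 2 decimal places, 63.6 → 1 decimal place, 29.04 → 2 decimal places; limit is 1.
Rounded to 1 decimal place: 1133.3 mL.

1133.3 mL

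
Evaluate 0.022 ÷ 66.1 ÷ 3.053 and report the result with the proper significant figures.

0.022 ÷ 66.1 ÷ 3.053 = 0.000109017047789…
Multiplication/division keeps the fewest significant figures: 0.022 → 2 s.f., 66.1 → 3 s.f., 3.053 → 4 s.f.; limit is 2.
Rounded to 2 significant figures: 1.1 × 10^-4.

1.1 × 10^-4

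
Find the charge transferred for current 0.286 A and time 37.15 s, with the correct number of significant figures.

charge transferred = 0.286 A × 37.15 s = 10.6249 C.
0.286 has 3 significant figures; 37.15 has 4.
Division/multiplication keeps the fewest: 3 significant figures.
Rounded: 10.6 C.

10.6 C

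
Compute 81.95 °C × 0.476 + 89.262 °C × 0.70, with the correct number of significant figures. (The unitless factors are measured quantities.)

101 °C

81.95 × 0.476 = 39.0082 → 39.0 °C (3 s.f., last digit at the 10^-1 place).
89.262 × 0.70 = 62.4834 → 62 °C (2 s.f., last digit at the 10^0 place).
Sum: 101.4916 °C; keep the coarser place, 10^0.
Result: 101 °C.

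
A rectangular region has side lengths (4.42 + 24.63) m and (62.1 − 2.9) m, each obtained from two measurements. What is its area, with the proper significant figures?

1.72 × 10³ m²

4.42 + 24.63 = 29.05, limited to 2 d.p. → 4 s.f.; 62.1 − 2.9 = 59.2, limited to 1 d.p. → 3 s.f.
Carrying full precision, 29.05 × 59.2 = 1719.76; keep min(4, 3) = 3 s.f.
Rounded to 3 significant figures: 1.72 × 10³ m².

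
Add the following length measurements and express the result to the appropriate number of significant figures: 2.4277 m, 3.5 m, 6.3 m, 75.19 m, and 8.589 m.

96.0 m

2.4277 m + 3.5 m + 6.3 m + 75.19 m + 8.589 m = 96.0067 m.
Addition/subtraction keeps the fewest decimal places: 2.4277 → 4 decimal places, 3.5 → 1 decimal place, 6.3 → 1 decimal place, 75.19 → 2 decimal places, 8.589 → 3 decimal places; limit is 1.
Rounded to 1 decimal place: 96.0 m.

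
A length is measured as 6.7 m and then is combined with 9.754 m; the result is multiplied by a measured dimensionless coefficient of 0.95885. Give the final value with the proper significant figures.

6.7 m + 9.754 m = 16.454 m; the sum is limited to 1 decimal place (3 s.f.).
Carrying full precision, 16.454 × 0.95885 = 15.7769179 m; 0.95885 has 5 s.f., so the result keeps min(3, 5) = 3 s.f.
Rounded to 3 significant figures: 15.8 m.

15.8 m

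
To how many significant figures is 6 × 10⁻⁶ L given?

1

6 × 10⁻⁶: in scientific notation every digit of the coefficient is significant.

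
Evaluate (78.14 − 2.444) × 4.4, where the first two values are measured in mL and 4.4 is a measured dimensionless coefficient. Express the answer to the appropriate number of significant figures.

3.3 × 10² mL

78.14 mL − 2.444 mL = 75.696 mL; the difference is limited to 2 decimal places (4 s.f.).
Carrying full precision, 75.696 × 4.4 = 333.0624 mL; 4.4 has 2 s.f., so the result keeps min(4, 2) = 2 s.f.
Rounded to 2 significant figures: 3.3 × 10² mL.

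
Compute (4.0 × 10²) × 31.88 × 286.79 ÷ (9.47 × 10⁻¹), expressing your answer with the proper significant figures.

3.9 × 10⁶

(4.0 × 10²) × 31.88 × 286.79 ÷ (9.47 × 10⁻¹) = 3861822.68215…
Multiplication/division keeps the fewest significant figures: 4.0 × 10² → 2 s.f., 31.88 → 4 s.f., 286.79 → 5 s.f., 9.47 × 10⁻¹ → 3 s.f.; limit is 2.
Rounded to 2 significant figures: 3.9 × 10⁶.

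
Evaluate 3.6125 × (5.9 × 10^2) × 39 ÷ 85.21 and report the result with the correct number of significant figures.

9.8 × 10^2

3.6125 × (5.9 × 10^2) × 39 ÷ 85.21 = 975.514904354…
Multiplication/division keeps the fewest significant figures: 3.6125 → 5 s.f., 5.9 × 10^2 → 2 s.f., 39 → 2 s.f., 85.21 → 4 s.f.; limit is 2.
Rounded to 2 significant figures: 9.8 × 10^2.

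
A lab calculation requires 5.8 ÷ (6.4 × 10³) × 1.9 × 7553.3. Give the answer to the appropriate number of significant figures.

5.8 ÷ (6.4 × 10³) × 1.9 × 7553.3 = 13.0058384375
Multiplication/division keeps the fewest significant figures: 5.8 → 2 s.f., 6.4 × 10³ → 2 s.f., 1.9 → 2 s.f., 7553.3 → 5 s.f.; limit is 2.
Rounded to 2 significant figures: 13.

13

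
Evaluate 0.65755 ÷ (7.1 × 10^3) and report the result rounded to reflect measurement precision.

0.65755 ÷ (7.1 × 10^3) = 0.0000926126760563…
Multiplication/division keeps the fewest significant figures: 0.65755 → 5 s.f., 7.1 × 10^3 → 2 s.f.; limit is 2.
Rounded to 2 significant figures: 9.3 × 10^-5.

9.3 × 10^-5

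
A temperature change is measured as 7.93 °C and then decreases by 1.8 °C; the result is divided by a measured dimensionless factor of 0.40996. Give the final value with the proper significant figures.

15 °C

7.93 °C − 1.8 °C = 6.13 °C; the difference is limited to 1 decimal place (2 s.f.).
Carrying full precision, 6.13 ÷ 0.40996 = 14.9526783101… °C; 0.40996 has 5 s.f., so the result keeps min(2, 5) = 2 s.f.
Rounded to 2 significant figures: 15 °C.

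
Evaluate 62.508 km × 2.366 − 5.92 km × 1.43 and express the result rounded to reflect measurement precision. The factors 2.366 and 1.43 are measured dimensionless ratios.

62.508 × 2.366 = 147.893928 → 147.9 km (4 s.f., last digit at the 10^-1 place).
5.92 × 1.43 = 8.4656 → 8.47 km (3 s.f., last digit at the 10^-2 place).
Difference: 139.428328 km; keep the coarser place, 10^-1.
Result: 139.4 km.

139.4 km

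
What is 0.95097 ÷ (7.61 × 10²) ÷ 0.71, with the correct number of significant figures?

1.8 × 10⁻³

0.95097 ÷ (7.61 × 10²) ÷ 0.71 = 0.00176004515926…
Multiplication/division keeps the fewest significant figures: 0.95097 → 5 s.f., 7.61 × 10² → 3 s.f., 0.71 → 2 s.f.; limit is 2.
Rounded to 2 significant figures: 1.8 × 10⁻³.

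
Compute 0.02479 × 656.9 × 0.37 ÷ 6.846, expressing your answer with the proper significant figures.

0.88

0.02479 × 656.9 × 0.37 ÷ 6.846 = 0.880117421852…
Multiplication/division keeps the fewest significant figures: 0.02479 → 4 s.f., 656.9 → 4 s.f., 0.37 → 2 s.f., 6.846 → 4 s.f.; limit is 2.
Rounded to 2 significant figures: 0.88.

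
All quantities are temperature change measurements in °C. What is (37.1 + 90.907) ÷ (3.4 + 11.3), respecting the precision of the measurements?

37.1 + 90.907 = 128.007, limited to 1 d.p. → 4 s.f.; 3.4 + 11.3 = 14.7, limited to 1 d.p. → 3 s.f.
Carrying full precision, 128.007 ÷ 14.7 = 8.70795918367…; keep min(4, 3) = 3 s.f.
Rounded to 3 significant figures: 8.71.

8.71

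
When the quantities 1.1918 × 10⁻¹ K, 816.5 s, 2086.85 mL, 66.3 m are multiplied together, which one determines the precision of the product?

1.1918 × 10⁻¹ K → 5 s.f.; 816.5 s → 4 s.f.; 2086.85 mL → 6 s.f.; 66.3 m → 3 s.f.
The fewest is 3 significant figures, from 66.3 m.

66.3 m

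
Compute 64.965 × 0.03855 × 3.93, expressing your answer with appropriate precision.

64.965 × 0.03855 × 3.93 = 9.8422949475
Multiplication/division keeps the fewest significant figures: 64.965 → 5 s.f., 0.03855 → 4 s.f., 3.93 → 3 s.f.; limit is 3.
Rounded to 3 significant figures: 9.84.

9.84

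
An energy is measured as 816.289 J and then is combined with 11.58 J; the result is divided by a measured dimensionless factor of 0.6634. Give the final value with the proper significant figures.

1248 J

816.289 J + 11.58 J = 827.869 J; the sum is limited to 2 decimal places (5 s.f.).
Carrying full precision, 827.869 ÷ 0.6634 = 1247.91829967… J; 0.6634 has 4 s.f., so the result keeps min(5, 4) = 4 s.f.
Rounded to 4 significant figures: 1248 J.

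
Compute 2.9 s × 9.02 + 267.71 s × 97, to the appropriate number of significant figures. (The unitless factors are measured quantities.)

2.6 × 10⁴ s

2.9 × 9.02 = 26.158 → 26 s (2 s.f., last digit at the 10^0 place).
267.71 × 97 = 25967.87 → 2.6 × 10⁴ s (2 s.f., last digit at the 10^3 place).
Sum: 25994.028 s; keep the coarser place, 10^3.
Result: 2.6 × 10⁴ s.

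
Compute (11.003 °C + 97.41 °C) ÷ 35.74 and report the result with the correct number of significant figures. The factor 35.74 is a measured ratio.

3.033 °C

11.003 °C + 97.41 °C = 108.413 °C; the sum is limited to 2 decimal places (5 s.f.).
Carrying full precision, 108.413 ÷ 35.74 = 3.03337996642… °C; 35.74 has 4 s.f., so the result keeps min(5, 4) = 4 s.f.
Rounded to 4 significant figures: 3.033 °C.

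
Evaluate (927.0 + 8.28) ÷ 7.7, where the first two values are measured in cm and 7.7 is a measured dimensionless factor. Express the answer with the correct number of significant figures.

927.0 cm + 8.28 cm = 935.28 cm; the sum is limited to 1 decimal place (4 s.f.).
Carrying full precision, 935.28 ÷ 7.7 = 121.464935065… cm; 7.7 has 2 s.f., so the result keeps min(4, 2) = 2 s.f.
Rounded to 2 significant figures: 1.2 × 10² cm.

1.2 × 10² cm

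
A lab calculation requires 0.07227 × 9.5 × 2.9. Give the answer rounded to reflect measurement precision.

0.07227 × 9.5 × 2.9 = 1.9910385
Multiplication/division keeps the fewest significant figures: 0.07227 → 4 s.f., 9.5 → 2 s.f., 2.9 → 2 s.f.; limit is 2.
Rounded to 2 significant figures: 2.0.

2.0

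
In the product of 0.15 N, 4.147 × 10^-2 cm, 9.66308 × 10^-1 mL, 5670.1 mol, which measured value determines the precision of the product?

0.15 N → 2 s.f.; 4.147 × 10^-2 cm → 4 s.f.; 9.66308 × 10^-1 mL → 6 s.f.; 5670.1 mol → 5 s.f.
The fewest is 2 significant figures, from 0.15 N.

0.15 N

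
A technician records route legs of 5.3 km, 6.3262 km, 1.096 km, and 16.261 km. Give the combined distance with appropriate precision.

5.3 km + 6.3262 km + 1.096 km + 16.261 km = 28.9832 km.
Addition/subtraction keeps the fewest decimal places: 5.3 → 1 decimal place, 6.3262 → 4 decimal places, 1.096 → 3 decimal places, 16.261 → 3 decimal places; limit is 1.
Rounded to 1 decimal place: 29.0 km.

29.0 km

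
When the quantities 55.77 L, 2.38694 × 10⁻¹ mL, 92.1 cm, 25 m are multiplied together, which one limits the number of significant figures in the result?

55.77 L → 4 s.f.; 2.38694 × 10⁻¹ mL → 6 s.f.; 92.1 cm → 3 s.f.; 25 m → 2 s.f.
The fewest is 2 significant figures, from 25 m.

25 m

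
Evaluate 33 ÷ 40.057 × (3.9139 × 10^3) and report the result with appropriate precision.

33 ÷ 40.057 × (3.9139 × 10^3) = 3224.3727688…
Multiplication/division keeps the fewest significant figures: 33 → 2 s.f., 40.057 → 5 s.f., 3.9139 × 10^3 → 5 s.f.; limit is 2.
Rounded to 2 significant figures: 3.2 × 10^3.

3.2 × 10^3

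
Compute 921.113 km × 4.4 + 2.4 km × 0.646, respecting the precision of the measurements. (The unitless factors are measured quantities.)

921.113 × 4.4 = 4052.8972 → 4.1 × 10³ km (2 s.f., last digit at the 10^2 place).
2.4 × 0.646 = 1.5504 → 1.6 km (2 s.f., last digit at the 10^-1 place).
Sum: 4054.4476 km; keep the coarser place, 10^2.
Result: 4.1 × 10³ km.

4.1 × 10³ km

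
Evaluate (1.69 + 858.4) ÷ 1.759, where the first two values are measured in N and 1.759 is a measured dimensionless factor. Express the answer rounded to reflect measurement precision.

1.69 N + 858.4 N = 860.09 N; the sum is limited to 1 decimal place (4 s.f.).
Carrying full precision, 860.09 ÷ 1.759 = 488.965321205… N; 1.759 has 4 s.f., so the result keeps min(4, 4) = 4 s.f.
Rounded to 4 significant figures: 4.890 × 10^2 N.

4.890 × 10^2 N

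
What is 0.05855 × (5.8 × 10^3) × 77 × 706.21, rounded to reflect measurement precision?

1.8 × 10^7

0.05855 × (5.8 × 10^3) × 77 × 706.21 = 18466282.7503
Multiplication/division keeps the fewest significant figures: 0.05855 → 4 s.f., 5.8 × 10^3 → 2 s.f., 77 → 2 s.f., 706.21 → 5 s.f.; limit is 2.
Rounded to 2 significant figures: 1.8 × 10^7.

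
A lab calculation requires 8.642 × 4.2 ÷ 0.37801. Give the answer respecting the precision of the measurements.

8.642 × 4.2 ÷ 0.37801 = 96.019682019…
Multiplication/division keeps the fewest significant figures: 8.642 → 4 s.f., 4.2 → 2 s.f., 0.37801 → 5 s.f.; limit is 2.
Rounded to 2 significant figures: 96.

96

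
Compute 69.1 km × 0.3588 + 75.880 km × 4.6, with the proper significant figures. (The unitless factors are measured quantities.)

3.7 × 10^2 km

69.1 × 0.3588 = 24.79308 → 24.8 km (3 s.f., last digit at the 10^-1 place).
75.880 × 4.6 = 349.048 → 3.5 × 10^2 km (2 s.f., last digit at the 10^1 place).
Sum: 373.84108 km; keep the coarser place, 10^1.
Result: 3.7 × 10^2 km.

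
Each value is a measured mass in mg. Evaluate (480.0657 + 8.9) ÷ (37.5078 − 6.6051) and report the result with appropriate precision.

15.82

480.0657 + 8.9 = 488.9657, limited to 1 d.p. → 4 s.f.; 37.5078 − 6.6051 = 30.9027, limited to 4 d.p. → 6 s.f.
Carrying full precision, 488.9657 ÷ 30.9027 = 15.8227501157…; keep min(4, 6) = 4 s.f.
Rounded to 4 significant figures: 15.82.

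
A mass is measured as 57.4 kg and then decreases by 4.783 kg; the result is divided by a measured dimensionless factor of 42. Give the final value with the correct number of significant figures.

1.3 kg

57.4 kg − 4.783 kg = 52.617 kg; the difference is limited to 1 decimal place (3 s.f.).
Carrying full precision, 52.617 ÷ 42 = 1.25278571429… kg; 42 has 2 s.f., so the result keeps min(3, 2) = 2 s.f.
Rounded to 2 significant figures: 1.3 kg.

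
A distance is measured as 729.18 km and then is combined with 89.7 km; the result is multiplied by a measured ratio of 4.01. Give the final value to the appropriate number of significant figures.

3.28 × 10^3 km

729.18 km + 89.7 km = 818.88 km; the sum is limited to 1 decimal place (4 s.f.).
Carrying full precision, 818.88 × 4.01 = 3283.7088 km; 4.01 has 3 s.f., so the result keeps min(4, 3) = 3 s.f.
Rounded to 3 significant figures: 3.28 × 10^3 km.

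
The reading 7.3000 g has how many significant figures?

7.3000: trailing zeros after a decimal point are significant.

5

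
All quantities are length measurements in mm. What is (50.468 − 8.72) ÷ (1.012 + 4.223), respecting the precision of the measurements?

50.468 − 8.72 = 41.748, limited to 2 d.p. → 4 s.f.; 1.012 + 4.223 = 5.235, limited to 3 d.p. → 4 s.f.
Carrying full precision, 41.748 ÷ 5.235 = 7.97478510029…; keep min(4, 4) = 4 s.f.
Rounded to 4 significant figures: 7.975.

7.975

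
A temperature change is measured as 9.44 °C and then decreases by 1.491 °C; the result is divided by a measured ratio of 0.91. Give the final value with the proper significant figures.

9.44 °C − 1.491 °C = 7.949 °C; the difference is limited to 2 decimal places (3 s.f.).
Carrying full precision, 7.949 ÷ 0.91 = 8.73516483516… °C; 0.91 has 2 s.f., so the result keeps min(3, 2) = 2 s.f.
Rounded to 2 significant figures: 8.7 °C.

8.7 °C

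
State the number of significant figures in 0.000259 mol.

0.000259: leading zeros are not significant.

3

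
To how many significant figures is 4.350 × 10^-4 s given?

4.350 × 10^-4: in scientific notation every digit of the coefficient is significant.

4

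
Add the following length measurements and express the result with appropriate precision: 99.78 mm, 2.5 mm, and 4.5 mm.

99.78 mm + 2.5 mm + 4.5 mm = 106.78 mm.
Addition/subtraction keeps the fewest decimal places: 99.78 → 2 decimal places, 2.5 → 1 decimal place, 4.5 → 1 decimal place; limit is 1.
Rounded to 1 decimal place: 106.8 mm.

106.8 mm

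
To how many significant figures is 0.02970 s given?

4

0.02970: leading zeros are not significant; trailing zeros after a decimal point are significant.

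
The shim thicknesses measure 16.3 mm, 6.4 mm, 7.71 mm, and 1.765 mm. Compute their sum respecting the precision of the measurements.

32.2 mm

16.3 mm + 6.4 mm + 7.71 mm + 1.765 mm = 32.175 mm.
Addition/subtraction keeps the fewest decimal places: 16.3 → 1 decimal place, 6.4 → 1 decimal place, 7.71 → 2 decimal places, 1.765 → 3 decimal places; limit is 1.
Rounded to 1 decimal place: 32.2 mm.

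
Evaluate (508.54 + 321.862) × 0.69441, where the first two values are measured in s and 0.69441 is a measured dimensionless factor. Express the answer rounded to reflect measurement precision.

5.7664 × 10^2 s

508.54 s + 321.862 s = 830.402 s; the sum is limited to 2 decimal places (5 s.f.).
Carrying full precision, 830.402 × 0.69441 = 576.63945282 s; 0.69441 has 5 s.f., so the result keeps min(5, 5) = 5 s.f.
Rounded to 5 significant figures: 5.7664 × 10^2 s.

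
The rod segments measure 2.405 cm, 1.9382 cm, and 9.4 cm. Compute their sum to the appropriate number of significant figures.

13.7 cm

2.405 cm + 1.9382 cm + 9.4 cm = 13.7432 cm.
Addition/subtraction keeps the fewest decimal places: 2.405 → 3 decimal places, 1.9382 → 4 decimal places, 9.4 → 1 decimal place; limit is 1.
Rounded to 1 decimal place: 13.7 cm.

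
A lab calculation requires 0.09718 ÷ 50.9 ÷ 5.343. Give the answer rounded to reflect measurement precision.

3.57 × 10⁻⁴

0.09718 ÷ 50.9 ÷ 5.343 = 0.000357333668678…
Multiplication/division keeps the fewest significant figures: 0.09718 → 4 s.f., 50.9 → 3 s.f., 5.343 → 4 s.f.; limit is 3.
Rounded to 3 significant figures: 3.57 × 10⁻⁴.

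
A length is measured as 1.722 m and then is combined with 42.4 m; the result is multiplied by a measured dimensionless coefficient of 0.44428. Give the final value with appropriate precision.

1.722 m + 42.4 m = 44.122 m; the sum is limited to 1 decimal place (3 s.f.).
Carrying full precision, 44.122 × 0.44428 = 19.60252216 m; 0.44428 has 5 s.f., so the result keeps min(3, 5) = 3 s.f.
Rounded to 3 significant figures: 19.6 m.

19.6 m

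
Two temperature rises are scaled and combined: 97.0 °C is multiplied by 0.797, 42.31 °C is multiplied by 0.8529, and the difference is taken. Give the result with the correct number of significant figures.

97.0 × 0.797 = 77.309 → 77.3 °C (3 s.f., last digit at the 10^-1 place).
42.31 × 0.8529 = 36.086199 → 36.09 °C (4 s.f., last digit at the 10^-2 place).
Difference: 41.222801 °C; keep the coarser place, 10^-1.
Result: 41.2 °C.

41.2 °C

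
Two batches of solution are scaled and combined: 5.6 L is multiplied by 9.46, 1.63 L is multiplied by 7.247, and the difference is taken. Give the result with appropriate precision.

41 L

5.6 × 9.46 = 52.976 → 53 L (2 s.f., last digit at the 10^0 place).
1.63 × 7.247 = 11.81261 → 11.8 L (3 s.f., last digit at the 10^-1 place).
Difference: 41.16339 L; keep the coarser place, 10^0.
Result: 41 L.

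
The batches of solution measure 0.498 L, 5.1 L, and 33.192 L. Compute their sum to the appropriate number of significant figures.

38.8 L

0.498 L + 5.1 L + 33.192 L = 38.790 L.
Addition/subtraction keeps the fewest decimal places: 0.498 → 3 decimal places, 5.1 → 1 decimal place, 33.192 → 3 decimal places; limit is 1.
Rounded to 1 decimal place: 38.8 L.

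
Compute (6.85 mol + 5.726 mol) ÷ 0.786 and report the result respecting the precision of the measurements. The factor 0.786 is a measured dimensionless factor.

16.0 mol

6.85 mol + 5.726 mol = 12.576 mol; the sum is limited to 2 decimal places (4 s.f.).
Carrying full precision, 12.576 ÷ 0.786 = 16 mol; 0.786 has 3 s.f., so the result keeps min(4, 3) = 3 s.f.
Rounded to 3 significant figures: 16.0 mol.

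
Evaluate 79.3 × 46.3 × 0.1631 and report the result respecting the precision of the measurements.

599

79.3 × 46.3 × 0.1631 = 598.836329
Multiplication/division keeps the fewest significant figures: 79.3 → 3 s.f., 46.3 → 3 s.f., 0.1631 → 4 s.f.; limit is 3.
Rounded to 3 significant figures: 599.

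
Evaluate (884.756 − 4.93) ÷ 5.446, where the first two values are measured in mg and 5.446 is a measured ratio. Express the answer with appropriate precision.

884.756 mg − 4.93 mg = 879.826 mg; the difference is limited to 2 decimal places (5 s.f.).
Carrying full precision, 879.826 ÷ 5.446 = 161.554535439… mg; 5.446 has 4 s.f., so the result keeps min(5, 4) = 4 s.f.
Rounded to 4 significant figures: 1.616 × 10^2 mg.

1.616 × 10^2 mg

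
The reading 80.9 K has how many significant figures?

80.9: zeros between nonzero digits are significant.

3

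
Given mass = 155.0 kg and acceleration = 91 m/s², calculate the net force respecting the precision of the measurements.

net force = 155.0 kg × 91 m/s² = 14105 N.
155.0 has 4 significant figures; 91 has 2.
Division/multiplication keeps the fewest: 2 significant figures.
Rounded: 1.4 × 10⁴ N.

1.4 × 10⁴ N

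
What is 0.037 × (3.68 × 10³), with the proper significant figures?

0.037 × (3.68 × 10³) = 136.16
Multiplication/division keeps the fewest significant figures: 0.037 → 2 s.f., 3.68 × 10³ → 3 s.f.; limit is 2.
Rounded to 2 significant figures: 1.4 × 10².

1.4 × 10²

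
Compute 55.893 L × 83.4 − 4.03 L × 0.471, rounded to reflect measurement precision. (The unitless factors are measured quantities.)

4.66 × 10^3 L

55.893 × 83.4 = 4661.4762 → 4.66 × 10^3 L (3 s.f., last digit at the 10^1 place).
4.03 × 0.471 = 1.89813 → 1.90 L (3 s.f., last digit at the 10^-2 place).
Difference: 4659.57807 L; keep the coarser place, 10^1.
Result: 4.66 × 10^3 L.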